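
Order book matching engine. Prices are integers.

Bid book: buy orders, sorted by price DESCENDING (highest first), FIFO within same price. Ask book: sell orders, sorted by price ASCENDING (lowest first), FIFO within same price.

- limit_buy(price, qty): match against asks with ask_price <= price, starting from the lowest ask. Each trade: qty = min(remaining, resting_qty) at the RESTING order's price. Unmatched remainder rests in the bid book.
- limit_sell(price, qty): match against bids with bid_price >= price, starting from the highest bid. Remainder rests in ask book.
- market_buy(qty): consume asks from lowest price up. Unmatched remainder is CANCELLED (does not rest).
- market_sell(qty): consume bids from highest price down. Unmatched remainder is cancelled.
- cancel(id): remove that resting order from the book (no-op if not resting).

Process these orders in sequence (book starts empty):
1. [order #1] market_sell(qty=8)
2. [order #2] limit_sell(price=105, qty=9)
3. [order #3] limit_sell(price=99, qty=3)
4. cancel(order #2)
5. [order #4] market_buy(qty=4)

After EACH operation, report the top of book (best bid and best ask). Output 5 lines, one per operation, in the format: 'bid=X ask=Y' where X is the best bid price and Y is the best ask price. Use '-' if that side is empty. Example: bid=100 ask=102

Answer: bid=- ask=-
bid=- ask=105
bid=- ask=99
bid=- ask=99
bid=- ask=-

Derivation:
After op 1 [order #1] market_sell(qty=8): fills=none; bids=[-] asks=[-]
After op 2 [order #2] limit_sell(price=105, qty=9): fills=none; bids=[-] asks=[#2:9@105]
After op 3 [order #3] limit_sell(price=99, qty=3): fills=none; bids=[-] asks=[#3:3@99 #2:9@105]
After op 4 cancel(order #2): fills=none; bids=[-] asks=[#3:3@99]
After op 5 [order #4] market_buy(qty=4): fills=#4x#3:3@99; bids=[-] asks=[-]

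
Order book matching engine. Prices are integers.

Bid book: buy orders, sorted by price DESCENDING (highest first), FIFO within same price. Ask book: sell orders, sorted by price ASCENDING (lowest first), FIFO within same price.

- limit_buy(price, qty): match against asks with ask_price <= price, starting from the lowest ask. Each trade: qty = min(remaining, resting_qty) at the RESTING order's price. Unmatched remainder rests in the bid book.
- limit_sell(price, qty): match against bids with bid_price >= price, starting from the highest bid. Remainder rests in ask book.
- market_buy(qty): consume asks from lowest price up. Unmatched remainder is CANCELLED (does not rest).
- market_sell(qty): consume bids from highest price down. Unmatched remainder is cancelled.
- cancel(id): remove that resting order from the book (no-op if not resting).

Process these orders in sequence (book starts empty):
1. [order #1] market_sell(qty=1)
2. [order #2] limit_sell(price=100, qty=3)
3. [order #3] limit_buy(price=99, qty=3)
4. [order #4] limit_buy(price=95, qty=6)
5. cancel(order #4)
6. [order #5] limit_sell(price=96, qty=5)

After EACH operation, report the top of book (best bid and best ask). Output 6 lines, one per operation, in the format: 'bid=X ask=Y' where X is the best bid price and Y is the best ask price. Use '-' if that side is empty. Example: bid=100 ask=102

After op 1 [order #1] market_sell(qty=1): fills=none; bids=[-] asks=[-]
After op 2 [order #2] limit_sell(price=100, qty=3): fills=none; bids=[-] asks=[#2:3@100]
After op 3 [order #3] limit_buy(price=99, qty=3): fills=none; bids=[#3:3@99] asks=[#2:3@100]
After op 4 [order #4] limit_buy(price=95, qty=6): fills=none; bids=[#3:3@99 #4:6@95] asks=[#2:3@100]
After op 5 cancel(order #4): fills=none; bids=[#3:3@99] asks=[#2:3@100]
After op 6 [order #5] limit_sell(price=96, qty=5): fills=#3x#5:3@99; bids=[-] asks=[#5:2@96 #2:3@100]

Answer: bid=- ask=-
bid=- ask=100
bid=99 ask=100
bid=99 ask=100
bid=99 ask=100
bid=- ask=96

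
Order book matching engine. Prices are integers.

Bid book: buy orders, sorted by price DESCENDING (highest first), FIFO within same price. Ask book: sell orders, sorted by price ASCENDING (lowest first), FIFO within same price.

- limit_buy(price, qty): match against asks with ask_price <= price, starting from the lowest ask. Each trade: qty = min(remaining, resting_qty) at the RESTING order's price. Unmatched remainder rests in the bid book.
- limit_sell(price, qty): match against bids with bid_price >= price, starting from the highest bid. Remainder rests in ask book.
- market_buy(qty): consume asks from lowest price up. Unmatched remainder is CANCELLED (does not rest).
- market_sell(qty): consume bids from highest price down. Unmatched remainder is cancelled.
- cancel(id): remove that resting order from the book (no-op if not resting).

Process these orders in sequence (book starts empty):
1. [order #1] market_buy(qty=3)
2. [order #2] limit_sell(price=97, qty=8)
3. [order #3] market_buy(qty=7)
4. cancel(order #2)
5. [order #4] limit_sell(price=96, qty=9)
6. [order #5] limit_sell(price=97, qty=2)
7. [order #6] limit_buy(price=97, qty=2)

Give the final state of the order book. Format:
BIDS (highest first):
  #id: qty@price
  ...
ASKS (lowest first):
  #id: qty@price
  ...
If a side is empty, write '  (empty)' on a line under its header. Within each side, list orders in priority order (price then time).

After op 1 [order #1] market_buy(qty=3): fills=none; bids=[-] asks=[-]
After op 2 [order #2] limit_sell(price=97, qty=8): fills=none; bids=[-] asks=[#2:8@97]
After op 3 [order #3] market_buy(qty=7): fills=#3x#2:7@97; bids=[-] asks=[#2:1@97]
After op 4 cancel(order #2): fills=none; bids=[-] asks=[-]
After op 5 [order #4] limit_sell(price=96, qty=9): fills=none; bids=[-] asks=[#4:9@96]
After op 6 [order #5] limit_sell(price=97, qty=2): fills=none; bids=[-] asks=[#4:9@96 #5:2@97]
After op 7 [order #6] limit_buy(price=97, qty=2): fills=#6x#4:2@96; bids=[-] asks=[#4:7@96 #5:2@97]

Answer: BIDS (highest first):
  (empty)
ASKS (lowest first):
  #4: 7@96
  #5: 2@97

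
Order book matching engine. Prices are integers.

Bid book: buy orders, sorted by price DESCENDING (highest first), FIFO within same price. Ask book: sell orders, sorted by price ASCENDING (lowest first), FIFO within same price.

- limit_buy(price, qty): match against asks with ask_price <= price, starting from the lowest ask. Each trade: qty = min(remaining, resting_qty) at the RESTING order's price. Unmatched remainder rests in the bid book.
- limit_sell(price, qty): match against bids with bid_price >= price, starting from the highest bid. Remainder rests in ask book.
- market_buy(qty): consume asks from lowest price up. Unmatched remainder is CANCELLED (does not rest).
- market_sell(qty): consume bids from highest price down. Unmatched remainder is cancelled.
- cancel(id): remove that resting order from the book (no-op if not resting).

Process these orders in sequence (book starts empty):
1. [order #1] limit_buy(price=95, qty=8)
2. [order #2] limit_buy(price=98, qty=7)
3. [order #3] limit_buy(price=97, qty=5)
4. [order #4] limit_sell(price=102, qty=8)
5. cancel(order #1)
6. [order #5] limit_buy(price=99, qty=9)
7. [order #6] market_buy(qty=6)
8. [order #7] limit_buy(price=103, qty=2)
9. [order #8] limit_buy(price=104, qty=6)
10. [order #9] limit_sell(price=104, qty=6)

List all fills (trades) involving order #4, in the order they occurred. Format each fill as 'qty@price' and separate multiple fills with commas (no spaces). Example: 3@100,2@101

After op 1 [order #1] limit_buy(price=95, qty=8): fills=none; bids=[#1:8@95] asks=[-]
After op 2 [order #2] limit_buy(price=98, qty=7): fills=none; bids=[#2:7@98 #1:8@95] asks=[-]
After op 3 [order #3] limit_buy(price=97, qty=5): fills=none; bids=[#2:7@98 #3:5@97 #1:8@95] asks=[-]
After op 4 [order #4] limit_sell(price=102, qty=8): fills=none; bids=[#2:7@98 #3:5@97 #1:8@95] asks=[#4:8@102]
After op 5 cancel(order #1): fills=none; bids=[#2:7@98 #3:5@97] asks=[#4:8@102]
After op 6 [order #5] limit_buy(price=99, qty=9): fills=none; bids=[#5:9@99 #2:7@98 #3:5@97] asks=[#4:8@102]
After op 7 [order #6] market_buy(qty=6): fills=#6x#4:6@102; bids=[#5:9@99 #2:7@98 #3:5@97] asks=[#4:2@102]
After op 8 [order #7] limit_buy(price=103, qty=2): fills=#7x#4:2@102; bids=[#5:9@99 #2:7@98 #3:5@97] asks=[-]
After op 9 [order #8] limit_buy(price=104, qty=6): fills=none; bids=[#8:6@104 #5:9@99 #2:7@98 #3:5@97] asks=[-]
After op 10 [order #9] limit_sell(price=104, qty=6): fills=#8x#9:6@104; bids=[#5:9@99 #2:7@98 #3:5@97] asks=[-]

Answer: 6@102,2@102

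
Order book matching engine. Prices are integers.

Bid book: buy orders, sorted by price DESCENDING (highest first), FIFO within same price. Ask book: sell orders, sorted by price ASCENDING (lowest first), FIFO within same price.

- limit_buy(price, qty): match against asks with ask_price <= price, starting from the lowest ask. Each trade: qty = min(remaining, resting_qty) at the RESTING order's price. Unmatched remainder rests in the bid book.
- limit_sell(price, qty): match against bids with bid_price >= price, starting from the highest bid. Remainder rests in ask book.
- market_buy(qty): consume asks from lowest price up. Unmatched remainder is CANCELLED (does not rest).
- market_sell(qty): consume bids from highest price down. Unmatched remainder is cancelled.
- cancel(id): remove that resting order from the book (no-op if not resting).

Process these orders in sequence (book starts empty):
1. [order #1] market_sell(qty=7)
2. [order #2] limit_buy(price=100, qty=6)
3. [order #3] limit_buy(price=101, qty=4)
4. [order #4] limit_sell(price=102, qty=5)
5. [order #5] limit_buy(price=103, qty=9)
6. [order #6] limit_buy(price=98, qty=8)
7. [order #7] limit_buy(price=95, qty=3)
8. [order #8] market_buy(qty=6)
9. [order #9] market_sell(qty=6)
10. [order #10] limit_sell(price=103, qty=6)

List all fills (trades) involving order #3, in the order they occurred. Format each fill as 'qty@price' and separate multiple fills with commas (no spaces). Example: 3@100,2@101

Answer: 2@101

Derivation:
After op 1 [order #1] market_sell(qty=7): fills=none; bids=[-] asks=[-]
After op 2 [order #2] limit_buy(price=100, qty=6): fills=none; bids=[#2:6@100] asks=[-]
After op 3 [order #3] limit_buy(price=101, qty=4): fills=none; bids=[#3:4@101 #2:6@100] asks=[-]
After op 4 [order #4] limit_sell(price=102, qty=5): fills=none; bids=[#3:4@101 #2:6@100] asks=[#4:5@102]
After op 5 [order #5] limit_buy(price=103, qty=9): fills=#5x#4:5@102; bids=[#5:4@103 #3:4@101 #2:6@100] asks=[-]
After op 6 [order #6] limit_buy(price=98, qty=8): fills=none; bids=[#5:4@103 #3:4@101 #2:6@100 #6:8@98] asks=[-]
After op 7 [order #7] limit_buy(price=95, qty=3): fills=none; bids=[#5:4@103 #3:4@101 #2:6@100 #6:8@98 #7:3@95] asks=[-]
After op 8 [order #8] market_buy(qty=6): fills=none; bids=[#5:4@103 #3:4@101 #2:6@100 #6:8@98 #7:3@95] asks=[-]
After op 9 [order #9] market_sell(qty=6): fills=#5x#9:4@103 #3x#9:2@101; bids=[#3:2@101 #2:6@100 #6:8@98 #7:3@95] asks=[-]
After op 10 [order #10] limit_sell(price=103, qty=6): fills=none; bids=[#3:2@101 #2:6@100 #6:8@98 #7:3@95] asks=[#10:6@103]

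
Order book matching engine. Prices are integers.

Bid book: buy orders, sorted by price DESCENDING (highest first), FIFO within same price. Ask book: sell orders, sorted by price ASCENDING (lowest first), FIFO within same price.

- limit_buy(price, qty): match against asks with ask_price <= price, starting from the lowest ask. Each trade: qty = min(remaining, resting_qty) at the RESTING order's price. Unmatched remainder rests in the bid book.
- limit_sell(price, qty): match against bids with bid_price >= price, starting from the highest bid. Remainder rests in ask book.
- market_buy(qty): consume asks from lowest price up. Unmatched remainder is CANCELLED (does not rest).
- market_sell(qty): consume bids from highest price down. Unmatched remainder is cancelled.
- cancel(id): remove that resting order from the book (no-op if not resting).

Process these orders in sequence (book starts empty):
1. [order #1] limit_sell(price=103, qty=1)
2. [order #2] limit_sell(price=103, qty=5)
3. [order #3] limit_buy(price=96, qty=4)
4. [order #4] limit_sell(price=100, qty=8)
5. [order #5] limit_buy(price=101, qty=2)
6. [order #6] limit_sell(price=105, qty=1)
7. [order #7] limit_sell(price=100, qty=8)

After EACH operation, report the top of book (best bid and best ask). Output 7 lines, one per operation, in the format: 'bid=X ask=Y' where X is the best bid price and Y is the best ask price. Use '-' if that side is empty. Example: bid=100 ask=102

After op 1 [order #1] limit_sell(price=103, qty=1): fills=none; bids=[-] asks=[#1:1@103]
After op 2 [order #2] limit_sell(price=103, qty=5): fills=none; bids=[-] asks=[#1:1@103 #2:5@103]
After op 3 [order #3] limit_buy(price=96, qty=4): fills=none; bids=[#3:4@96] asks=[#1:1@103 #2:5@103]
After op 4 [order #4] limit_sell(price=100, qty=8): fills=none; bids=[#3:4@96] asks=[#4:8@100 #1:1@103 #2:5@103]
After op 5 [order #5] limit_buy(price=101, qty=2): fills=#5x#4:2@100; bids=[#3:4@96] asks=[#4:6@100 #1:1@103 #2:5@103]
After op 6 [order #6] limit_sell(price=105, qty=1): fills=none; bids=[#3:4@96] asks=[#4:6@100 #1:1@103 #2:5@103 #6:1@105]
After op 7 [order #7] limit_sell(price=100, qty=8): fills=none; bids=[#3:4@96] asks=[#4:6@100 #7:8@100 #1:1@103 #2:5@103 #6:1@105]

Answer: bid=- ask=103
bid=- ask=103
bid=96 ask=103
bid=96 ask=100
bid=96 ask=100
bid=96 ask=100
bid=96 ask=100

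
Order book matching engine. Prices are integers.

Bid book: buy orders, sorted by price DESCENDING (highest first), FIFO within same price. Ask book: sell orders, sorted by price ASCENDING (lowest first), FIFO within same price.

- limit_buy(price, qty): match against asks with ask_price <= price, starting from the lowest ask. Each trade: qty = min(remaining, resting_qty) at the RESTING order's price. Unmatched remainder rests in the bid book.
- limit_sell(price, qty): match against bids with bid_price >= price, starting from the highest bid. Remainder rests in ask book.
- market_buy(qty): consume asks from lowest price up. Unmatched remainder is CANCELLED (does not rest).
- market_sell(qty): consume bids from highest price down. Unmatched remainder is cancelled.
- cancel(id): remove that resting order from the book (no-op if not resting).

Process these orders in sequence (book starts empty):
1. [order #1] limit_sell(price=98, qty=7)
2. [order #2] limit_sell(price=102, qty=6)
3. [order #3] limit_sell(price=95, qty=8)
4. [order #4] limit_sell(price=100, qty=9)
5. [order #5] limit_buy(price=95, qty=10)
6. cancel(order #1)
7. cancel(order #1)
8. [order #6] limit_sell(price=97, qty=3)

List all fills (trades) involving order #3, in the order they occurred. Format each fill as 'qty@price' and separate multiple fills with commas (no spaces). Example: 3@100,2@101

Answer: 8@95

Derivation:
After op 1 [order #1] limit_sell(price=98, qty=7): fills=none; bids=[-] asks=[#1:7@98]
After op 2 [order #2] limit_sell(price=102, qty=6): fills=none; bids=[-] asks=[#1:7@98 #2:6@102]
After op 3 [order #3] limit_sell(price=95, qty=8): fills=none; bids=[-] asks=[#3:8@95 #1:7@98 #2:6@102]
After op 4 [order #4] limit_sell(price=100, qty=9): fills=none; bids=[-] asks=[#3:8@95 #1:7@98 #4:9@100 #2:6@102]
After op 5 [order #5] limit_buy(price=95, qty=10): fills=#5x#3:8@95; bids=[#5:2@95] asks=[#1:7@98 #4:9@100 #2:6@102]
After op 6 cancel(order #1): fills=none; bids=[#5:2@95] asks=[#4:9@100 #2:6@102]
After op 7 cancel(order #1): fills=none; bids=[#5:2@95] asks=[#4:9@100 #2:6@102]
After op 8 [order #6] limit_sell(price=97, qty=3): fills=none; bids=[#5:2@95] asks=[#6:3@97 #4:9@100 #2:6@102]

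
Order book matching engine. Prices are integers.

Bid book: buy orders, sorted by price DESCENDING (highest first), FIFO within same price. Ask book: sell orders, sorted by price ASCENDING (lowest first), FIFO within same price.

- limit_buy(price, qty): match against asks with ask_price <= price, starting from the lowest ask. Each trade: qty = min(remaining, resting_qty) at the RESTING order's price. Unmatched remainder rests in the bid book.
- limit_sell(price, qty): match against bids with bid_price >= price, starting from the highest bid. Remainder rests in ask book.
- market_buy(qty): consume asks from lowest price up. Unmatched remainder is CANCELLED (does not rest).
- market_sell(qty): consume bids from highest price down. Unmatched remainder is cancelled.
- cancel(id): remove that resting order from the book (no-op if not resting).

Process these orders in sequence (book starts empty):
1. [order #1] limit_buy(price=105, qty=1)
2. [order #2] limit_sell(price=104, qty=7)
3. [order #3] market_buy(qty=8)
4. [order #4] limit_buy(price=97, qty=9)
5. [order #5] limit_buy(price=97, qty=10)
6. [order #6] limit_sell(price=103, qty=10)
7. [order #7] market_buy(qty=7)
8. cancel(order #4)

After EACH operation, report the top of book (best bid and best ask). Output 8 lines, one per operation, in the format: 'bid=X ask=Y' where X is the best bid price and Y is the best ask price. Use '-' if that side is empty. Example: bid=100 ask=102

After op 1 [order #1] limit_buy(price=105, qty=1): fills=none; bids=[#1:1@105] asks=[-]
After op 2 [order #2] limit_sell(price=104, qty=7): fills=#1x#2:1@105; bids=[-] asks=[#2:6@104]
After op 3 [order #3] market_buy(qty=8): fills=#3x#2:6@104; bids=[-] asks=[-]
After op 4 [order #4] limit_buy(price=97, qty=9): fills=none; bids=[#4:9@97] asks=[-]
After op 5 [order #5] limit_buy(price=97, qty=10): fills=none; bids=[#4:9@97 #5:10@97] asks=[-]
After op 6 [order #6] limit_sell(price=103, qty=10): fills=none; bids=[#4:9@97 #5:10@97] asks=[#6:10@103]
After op 7 [order #7] market_buy(qty=7): fills=#7x#6:7@103; bids=[#4:9@97 #5:10@97] asks=[#6:3@103]
After op 8 cancel(order #4): fills=none; bids=[#5:10@97] asks=[#6:3@103]

Answer: bid=105 ask=-
bid=- ask=104
bid=- ask=-
bid=97 ask=-
bid=97 ask=-
bid=97 ask=103
bid=97 ask=103
bid=97 ask=103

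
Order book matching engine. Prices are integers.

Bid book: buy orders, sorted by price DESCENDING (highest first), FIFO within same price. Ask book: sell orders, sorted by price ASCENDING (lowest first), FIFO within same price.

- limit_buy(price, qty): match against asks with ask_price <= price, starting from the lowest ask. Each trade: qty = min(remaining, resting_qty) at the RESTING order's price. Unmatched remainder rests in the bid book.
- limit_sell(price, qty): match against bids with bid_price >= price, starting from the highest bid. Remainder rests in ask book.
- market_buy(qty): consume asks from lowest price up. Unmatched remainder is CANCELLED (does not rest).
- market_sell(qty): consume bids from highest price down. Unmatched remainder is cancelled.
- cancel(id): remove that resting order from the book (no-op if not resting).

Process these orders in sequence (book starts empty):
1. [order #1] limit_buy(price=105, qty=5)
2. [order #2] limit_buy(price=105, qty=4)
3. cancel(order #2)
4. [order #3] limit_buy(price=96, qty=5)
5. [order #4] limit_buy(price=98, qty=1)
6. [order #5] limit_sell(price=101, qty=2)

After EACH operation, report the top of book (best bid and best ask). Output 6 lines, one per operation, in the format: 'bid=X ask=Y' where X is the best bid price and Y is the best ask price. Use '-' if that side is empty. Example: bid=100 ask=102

After op 1 [order #1] limit_buy(price=105, qty=5): fills=none; bids=[#1:5@105] asks=[-]
After op 2 [order #2] limit_buy(price=105, qty=4): fills=none; bids=[#1:5@105 #2:4@105] asks=[-]
After op 3 cancel(order #2): fills=none; bids=[#1:5@105] asks=[-]
After op 4 [order #3] limit_buy(price=96, qty=5): fills=none; bids=[#1:5@105 #3:5@96] asks=[-]
After op 5 [order #4] limit_buy(price=98, qty=1): fills=none; bids=[#1:5@105 #4:1@98 #3:5@96] asks=[-]
After op 6 [order #5] limit_sell(price=101, qty=2): fills=#1x#5:2@105; bids=[#1:3@105 #4:1@98 #3:5@96] asks=[-]

Answer: bid=105 ask=-
bid=105 ask=-
bid=105 ask=-
bid=105 ask=-
bid=105 ask=-
bid=105 ask=-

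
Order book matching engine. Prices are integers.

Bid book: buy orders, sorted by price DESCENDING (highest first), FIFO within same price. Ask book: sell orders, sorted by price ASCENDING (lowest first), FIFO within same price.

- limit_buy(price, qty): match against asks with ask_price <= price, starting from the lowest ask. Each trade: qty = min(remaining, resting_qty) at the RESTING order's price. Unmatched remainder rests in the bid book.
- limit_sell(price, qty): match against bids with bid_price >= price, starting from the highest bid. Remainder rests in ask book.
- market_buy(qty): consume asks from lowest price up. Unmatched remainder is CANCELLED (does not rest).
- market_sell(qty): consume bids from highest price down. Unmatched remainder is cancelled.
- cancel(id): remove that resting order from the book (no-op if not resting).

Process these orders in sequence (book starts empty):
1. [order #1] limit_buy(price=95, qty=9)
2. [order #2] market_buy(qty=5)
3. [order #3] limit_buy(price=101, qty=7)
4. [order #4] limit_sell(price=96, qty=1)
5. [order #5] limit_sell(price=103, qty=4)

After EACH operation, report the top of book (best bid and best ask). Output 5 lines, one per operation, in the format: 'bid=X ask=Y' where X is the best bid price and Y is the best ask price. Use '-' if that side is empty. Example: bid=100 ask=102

Answer: bid=95 ask=-
bid=95 ask=-
bid=101 ask=-
bid=101 ask=-
bid=101 ask=103

Derivation:
After op 1 [order #1] limit_buy(price=95, qty=9): fills=none; bids=[#1:9@95] asks=[-]
After op 2 [order #2] market_buy(qty=5): fills=none; bids=[#1:9@95] asks=[-]
After op 3 [order #3] limit_buy(price=101, qty=7): fills=none; bids=[#3:7@101 #1:9@95] asks=[-]
After op 4 [order #4] limit_sell(price=96, qty=1): fills=#3x#4:1@101; bids=[#3:6@101 #1:9@95] asks=[-]
After op 5 [order #5] limit_sell(price=103, qty=4): fills=none; bids=[#3:6@101 #1:9@95] asks=[#5:4@103]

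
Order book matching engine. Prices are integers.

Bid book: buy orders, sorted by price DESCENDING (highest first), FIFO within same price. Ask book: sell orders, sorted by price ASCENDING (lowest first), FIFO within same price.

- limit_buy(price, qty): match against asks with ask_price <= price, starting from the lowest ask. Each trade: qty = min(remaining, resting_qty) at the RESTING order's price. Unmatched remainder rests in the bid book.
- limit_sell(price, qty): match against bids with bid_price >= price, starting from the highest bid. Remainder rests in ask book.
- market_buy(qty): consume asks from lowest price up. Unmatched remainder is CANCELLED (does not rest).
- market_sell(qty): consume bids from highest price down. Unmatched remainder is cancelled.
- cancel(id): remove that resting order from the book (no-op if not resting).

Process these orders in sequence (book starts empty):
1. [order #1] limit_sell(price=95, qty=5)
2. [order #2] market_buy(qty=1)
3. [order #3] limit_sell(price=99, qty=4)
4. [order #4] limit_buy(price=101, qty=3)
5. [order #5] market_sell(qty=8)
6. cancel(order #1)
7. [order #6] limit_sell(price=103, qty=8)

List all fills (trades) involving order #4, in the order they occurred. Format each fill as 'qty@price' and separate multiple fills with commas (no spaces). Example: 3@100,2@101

After op 1 [order #1] limit_sell(price=95, qty=5): fills=none; bids=[-] asks=[#1:5@95]
After op 2 [order #2] market_buy(qty=1): fills=#2x#1:1@95; bids=[-] asks=[#1:4@95]
After op 3 [order #3] limit_sell(price=99, qty=4): fills=none; bids=[-] asks=[#1:4@95 #3:4@99]
After op 4 [order #4] limit_buy(price=101, qty=3): fills=#4x#1:3@95; bids=[-] asks=[#1:1@95 #3:4@99]
After op 5 [order #5] market_sell(qty=8): fills=none; bids=[-] asks=[#1:1@95 #3:4@99]
After op 6 cancel(order #1): fills=none; bids=[-] asks=[#3:4@99]
After op 7 [order #6] limit_sell(price=103, qty=8): fills=none; bids=[-] asks=[#3:4@99 #6:8@103]

Answer: 3@95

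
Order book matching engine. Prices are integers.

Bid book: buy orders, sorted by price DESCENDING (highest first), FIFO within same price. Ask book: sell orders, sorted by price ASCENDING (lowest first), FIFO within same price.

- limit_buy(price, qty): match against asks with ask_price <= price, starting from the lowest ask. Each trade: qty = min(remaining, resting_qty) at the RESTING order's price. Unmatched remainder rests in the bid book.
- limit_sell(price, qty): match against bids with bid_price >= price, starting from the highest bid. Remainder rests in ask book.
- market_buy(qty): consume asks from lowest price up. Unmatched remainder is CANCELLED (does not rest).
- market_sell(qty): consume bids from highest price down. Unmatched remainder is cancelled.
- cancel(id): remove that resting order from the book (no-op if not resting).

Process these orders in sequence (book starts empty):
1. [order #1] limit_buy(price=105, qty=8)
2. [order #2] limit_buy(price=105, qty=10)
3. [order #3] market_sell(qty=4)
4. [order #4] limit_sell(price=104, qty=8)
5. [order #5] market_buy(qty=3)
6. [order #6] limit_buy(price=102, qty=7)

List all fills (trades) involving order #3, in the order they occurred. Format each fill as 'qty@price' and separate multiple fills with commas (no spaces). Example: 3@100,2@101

After op 1 [order #1] limit_buy(price=105, qty=8): fills=none; bids=[#1:8@105] asks=[-]
After op 2 [order #2] limit_buy(price=105, qty=10): fills=none; bids=[#1:8@105 #2:10@105] asks=[-]
After op 3 [order #3] market_sell(qty=4): fills=#1x#3:4@105; bids=[#1:4@105 #2:10@105] asks=[-]
After op 4 [order #4] limit_sell(price=104, qty=8): fills=#1x#4:4@105 #2x#4:4@105; bids=[#2:6@105] asks=[-]
After op 5 [order #5] market_buy(qty=3): fills=none; bids=[#2:6@105] asks=[-]
After op 6 [order #6] limit_buy(price=102, qty=7): fills=none; bids=[#2:6@105 #6:7@102] asks=[-]

Answer: 4@105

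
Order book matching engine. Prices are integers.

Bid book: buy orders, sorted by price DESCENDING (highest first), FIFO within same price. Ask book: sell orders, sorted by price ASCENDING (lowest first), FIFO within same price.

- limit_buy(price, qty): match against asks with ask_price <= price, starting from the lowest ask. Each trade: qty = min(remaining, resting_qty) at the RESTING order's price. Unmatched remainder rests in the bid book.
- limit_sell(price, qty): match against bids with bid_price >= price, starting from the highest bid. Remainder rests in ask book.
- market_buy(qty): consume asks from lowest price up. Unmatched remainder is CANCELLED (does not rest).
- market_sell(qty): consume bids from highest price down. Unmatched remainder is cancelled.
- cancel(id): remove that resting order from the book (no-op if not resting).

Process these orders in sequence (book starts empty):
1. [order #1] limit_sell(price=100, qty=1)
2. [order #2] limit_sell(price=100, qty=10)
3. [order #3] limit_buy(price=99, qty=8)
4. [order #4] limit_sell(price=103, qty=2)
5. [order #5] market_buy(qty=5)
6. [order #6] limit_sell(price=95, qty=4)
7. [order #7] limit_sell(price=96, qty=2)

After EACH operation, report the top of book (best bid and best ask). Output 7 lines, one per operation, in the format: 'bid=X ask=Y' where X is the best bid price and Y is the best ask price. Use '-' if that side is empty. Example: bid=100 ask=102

After op 1 [order #1] limit_sell(price=100, qty=1): fills=none; bids=[-] asks=[#1:1@100]
After op 2 [order #2] limit_sell(price=100, qty=10): fills=none; bids=[-] asks=[#1:1@100 #2:10@100]
After op 3 [order #3] limit_buy(price=99, qty=8): fills=none; bids=[#3:8@99] asks=[#1:1@100 #2:10@100]
After op 4 [order #4] limit_sell(price=103, qty=2): fills=none; bids=[#3:8@99] asks=[#1:1@100 #2:10@100 #4:2@103]
After op 5 [order #5] market_buy(qty=5): fills=#5x#1:1@100 #5x#2:4@100; bids=[#3:8@99] asks=[#2:6@100 #4:2@103]
After op 6 [order #6] limit_sell(price=95, qty=4): fills=#3x#6:4@99; bids=[#3:4@99] asks=[#2:6@100 #4:2@103]
After op 7 [order #7] limit_sell(price=96, qty=2): fills=#3x#7:2@99; bids=[#3:2@99] asks=[#2:6@100 #4:2@103]

Answer: bid=- ask=100
bid=- ask=100
bid=99 ask=100
bid=99 ask=100
bid=99 ask=100
bid=99 ask=100
bid=99 ask=100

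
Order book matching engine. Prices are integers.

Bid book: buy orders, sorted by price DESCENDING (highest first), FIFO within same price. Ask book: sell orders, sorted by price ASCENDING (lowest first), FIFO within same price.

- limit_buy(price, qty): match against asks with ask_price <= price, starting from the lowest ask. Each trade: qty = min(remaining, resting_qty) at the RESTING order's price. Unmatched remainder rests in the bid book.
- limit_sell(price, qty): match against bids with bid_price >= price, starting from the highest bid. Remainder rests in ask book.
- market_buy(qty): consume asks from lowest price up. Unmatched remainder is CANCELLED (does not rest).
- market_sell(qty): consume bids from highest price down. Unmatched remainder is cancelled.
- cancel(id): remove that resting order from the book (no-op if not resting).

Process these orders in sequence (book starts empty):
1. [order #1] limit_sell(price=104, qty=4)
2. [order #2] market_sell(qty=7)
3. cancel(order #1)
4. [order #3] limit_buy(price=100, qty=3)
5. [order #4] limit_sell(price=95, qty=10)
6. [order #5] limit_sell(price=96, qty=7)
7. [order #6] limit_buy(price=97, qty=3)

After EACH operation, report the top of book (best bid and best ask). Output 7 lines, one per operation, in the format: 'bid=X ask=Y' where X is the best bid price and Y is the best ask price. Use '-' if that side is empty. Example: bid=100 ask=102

Answer: bid=- ask=104
bid=- ask=104
bid=- ask=-
bid=100 ask=-
bid=- ask=95
bid=- ask=95
bid=- ask=95

Derivation:
After op 1 [order #1] limit_sell(price=104, qty=4): fills=none; bids=[-] asks=[#1:4@104]
After op 2 [order #2] market_sell(qty=7): fills=none; bids=[-] asks=[#1:4@104]
After op 3 cancel(order #1): fills=none; bids=[-] asks=[-]
After op 4 [order #3] limit_buy(price=100, qty=3): fills=none; bids=[#3:3@100] asks=[-]
After op 5 [order #4] limit_sell(price=95, qty=10): fills=#3x#4:3@100; bids=[-] asks=[#4:7@95]
After op 6 [order #5] limit_sell(price=96, qty=7): fills=none; bids=[-] asks=[#4:7@95 #5:7@96]
After op 7 [order #6] limit_buy(price=97, qty=3): fills=#6x#4:3@95; bids=[-] asks=[#4:4@95 #5:7@96]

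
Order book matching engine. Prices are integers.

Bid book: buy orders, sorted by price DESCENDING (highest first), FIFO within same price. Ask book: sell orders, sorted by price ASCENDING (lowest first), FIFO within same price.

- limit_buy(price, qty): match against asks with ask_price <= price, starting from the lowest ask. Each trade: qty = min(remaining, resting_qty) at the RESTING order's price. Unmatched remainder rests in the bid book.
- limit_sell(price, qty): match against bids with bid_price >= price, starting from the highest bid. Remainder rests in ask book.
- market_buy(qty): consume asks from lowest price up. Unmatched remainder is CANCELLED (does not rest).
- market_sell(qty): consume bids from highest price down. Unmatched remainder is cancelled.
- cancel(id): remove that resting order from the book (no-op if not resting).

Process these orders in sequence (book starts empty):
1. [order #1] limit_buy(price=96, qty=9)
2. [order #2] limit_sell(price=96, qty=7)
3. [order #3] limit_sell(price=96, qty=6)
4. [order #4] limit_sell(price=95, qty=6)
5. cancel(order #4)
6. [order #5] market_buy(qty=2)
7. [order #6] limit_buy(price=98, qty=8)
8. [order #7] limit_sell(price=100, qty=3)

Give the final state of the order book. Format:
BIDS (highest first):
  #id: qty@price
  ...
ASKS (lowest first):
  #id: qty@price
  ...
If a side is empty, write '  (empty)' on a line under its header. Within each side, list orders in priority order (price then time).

After op 1 [order #1] limit_buy(price=96, qty=9): fills=none; bids=[#1:9@96] asks=[-]
After op 2 [order #2] limit_sell(price=96, qty=7): fills=#1x#2:7@96; bids=[#1:2@96] asks=[-]
After op 3 [order #3] limit_sell(price=96, qty=6): fills=#1x#3:2@96; bids=[-] asks=[#3:4@96]
After op 4 [order #4] limit_sell(price=95, qty=6): fills=none; bids=[-] asks=[#4:6@95 #3:4@96]
After op 5 cancel(order #4): fills=none; bids=[-] asks=[#3:4@96]
After op 6 [order #5] market_buy(qty=2): fills=#5x#3:2@96; bids=[-] asks=[#3:2@96]
After op 7 [order #6] limit_buy(price=98, qty=8): fills=#6x#3:2@96; bids=[#6:6@98] asks=[-]
After op 8 [order #7] limit_sell(price=100, qty=3): fills=none; bids=[#6:6@98] asks=[#7:3@100]

Answer: BIDS (highest first):
  #6: 6@98
ASKS (lowest first):
  #7: 3@100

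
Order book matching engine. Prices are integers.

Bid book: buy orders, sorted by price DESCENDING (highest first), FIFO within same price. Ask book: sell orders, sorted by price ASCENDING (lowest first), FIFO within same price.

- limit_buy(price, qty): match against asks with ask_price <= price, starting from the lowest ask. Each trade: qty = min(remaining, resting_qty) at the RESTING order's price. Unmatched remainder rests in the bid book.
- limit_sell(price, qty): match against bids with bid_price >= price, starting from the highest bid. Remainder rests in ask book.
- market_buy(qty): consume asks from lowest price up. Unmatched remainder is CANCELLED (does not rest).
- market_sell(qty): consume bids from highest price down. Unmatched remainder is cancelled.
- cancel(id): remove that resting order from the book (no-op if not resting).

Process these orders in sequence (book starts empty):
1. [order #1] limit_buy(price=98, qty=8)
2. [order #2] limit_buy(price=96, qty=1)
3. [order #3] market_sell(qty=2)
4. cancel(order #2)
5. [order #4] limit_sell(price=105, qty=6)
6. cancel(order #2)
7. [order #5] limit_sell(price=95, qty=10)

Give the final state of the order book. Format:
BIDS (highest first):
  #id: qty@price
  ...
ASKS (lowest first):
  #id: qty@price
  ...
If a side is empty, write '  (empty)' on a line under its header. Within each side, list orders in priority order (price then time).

Answer: BIDS (highest first):
  (empty)
ASKS (lowest first):
  #5: 4@95
  #4: 6@105

Derivation:
After op 1 [order #1] limit_buy(price=98, qty=8): fills=none; bids=[#1:8@98] asks=[-]
After op 2 [order #2] limit_buy(price=96, qty=1): fills=none; bids=[#1:8@98 #2:1@96] asks=[-]
After op 3 [order #3] market_sell(qty=2): fills=#1x#3:2@98; bids=[#1:6@98 #2:1@96] asks=[-]
After op 4 cancel(order #2): fills=none; bids=[#1:6@98] asks=[-]
After op 5 [order #4] limit_sell(price=105, qty=6): fills=none; bids=[#1:6@98] asks=[#4:6@105]
After op 6 cancel(order #2): fills=none; bids=[#1:6@98] asks=[#4:6@105]
After op 7 [order #5] limit_sell(price=95, qty=10): fills=#1x#5:6@98; bids=[-] asks=[#5:4@95 #4:6@105]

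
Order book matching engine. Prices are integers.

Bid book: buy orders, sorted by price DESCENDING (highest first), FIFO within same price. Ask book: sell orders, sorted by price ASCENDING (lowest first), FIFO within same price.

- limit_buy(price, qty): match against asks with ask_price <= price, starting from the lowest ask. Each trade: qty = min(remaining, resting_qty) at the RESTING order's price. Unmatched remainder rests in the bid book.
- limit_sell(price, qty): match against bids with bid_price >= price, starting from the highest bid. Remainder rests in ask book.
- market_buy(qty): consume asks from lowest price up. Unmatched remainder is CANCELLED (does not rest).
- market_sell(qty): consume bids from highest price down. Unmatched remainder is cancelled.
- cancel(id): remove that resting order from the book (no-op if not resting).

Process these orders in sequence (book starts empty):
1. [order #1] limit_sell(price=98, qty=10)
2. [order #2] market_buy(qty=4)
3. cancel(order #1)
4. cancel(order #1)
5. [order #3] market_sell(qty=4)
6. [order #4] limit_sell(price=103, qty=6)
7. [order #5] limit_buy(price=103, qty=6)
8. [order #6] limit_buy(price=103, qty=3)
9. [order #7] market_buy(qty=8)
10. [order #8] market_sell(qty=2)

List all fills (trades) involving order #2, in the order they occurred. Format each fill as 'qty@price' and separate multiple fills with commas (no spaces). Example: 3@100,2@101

Answer: 4@98

Derivation:
After op 1 [order #1] limit_sell(price=98, qty=10): fills=none; bids=[-] asks=[#1:10@98]
After op 2 [order #2] market_buy(qty=4): fills=#2x#1:4@98; bids=[-] asks=[#1:6@98]
After op 3 cancel(order #1): fills=none; bids=[-] asks=[-]
After op 4 cancel(order #1): fills=none; bids=[-] asks=[-]
After op 5 [order #3] market_sell(qty=4): fills=none; bids=[-] asks=[-]
After op 6 [order #4] limit_sell(price=103, qty=6): fills=none; bids=[-] asks=[#4:6@103]
After op 7 [order #5] limit_buy(price=103, qty=6): fills=#5x#4:6@103; bids=[-] asks=[-]
After op 8 [order #6] limit_buy(price=103, qty=3): fills=none; bids=[#6:3@103] asks=[-]
After op 9 [order #7] market_buy(qty=8): fills=none; bids=[#6:3@103] asks=[-]
After op 10 [order #8] market_sell(qty=2): fills=#6x#8:2@103; bids=[#6:1@103] asks=[-]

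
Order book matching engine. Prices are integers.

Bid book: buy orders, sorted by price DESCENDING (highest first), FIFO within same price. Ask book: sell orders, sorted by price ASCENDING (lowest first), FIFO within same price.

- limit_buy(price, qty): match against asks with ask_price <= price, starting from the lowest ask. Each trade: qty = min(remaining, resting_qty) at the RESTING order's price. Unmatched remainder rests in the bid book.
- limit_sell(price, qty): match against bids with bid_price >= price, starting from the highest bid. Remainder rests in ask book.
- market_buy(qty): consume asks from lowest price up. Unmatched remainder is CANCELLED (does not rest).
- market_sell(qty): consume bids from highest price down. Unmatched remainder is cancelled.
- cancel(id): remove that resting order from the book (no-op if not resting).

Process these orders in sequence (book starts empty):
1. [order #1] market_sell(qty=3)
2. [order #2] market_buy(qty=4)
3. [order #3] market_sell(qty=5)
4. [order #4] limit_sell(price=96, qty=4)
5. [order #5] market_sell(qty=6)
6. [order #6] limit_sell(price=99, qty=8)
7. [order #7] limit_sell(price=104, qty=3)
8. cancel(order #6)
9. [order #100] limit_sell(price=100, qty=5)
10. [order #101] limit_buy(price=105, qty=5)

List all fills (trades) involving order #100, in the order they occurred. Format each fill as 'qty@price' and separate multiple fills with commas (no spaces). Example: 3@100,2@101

Answer: 1@100

Derivation:
After op 1 [order #1] market_sell(qty=3): fills=none; bids=[-] asks=[-]
After op 2 [order #2] market_buy(qty=4): fills=none; bids=[-] asks=[-]
After op 3 [order #3] market_sell(qty=5): fills=none; bids=[-] asks=[-]
After op 4 [order #4] limit_sell(price=96, qty=4): fills=none; bids=[-] asks=[#4:4@96]
After op 5 [order #5] market_sell(qty=6): fills=none; bids=[-] asks=[#4:4@96]
After op 6 [order #6] limit_sell(price=99, qty=8): fills=none; bids=[-] asks=[#4:4@96 #6:8@99]
After op 7 [order #7] limit_sell(price=104, qty=3): fills=none; bids=[-] asks=[#4:4@96 #6:8@99 #7:3@104]
After op 8 cancel(order #6): fills=none; bids=[-] asks=[#4:4@96 #7:3@104]
After op 9 [order #100] limit_sell(price=100, qty=5): fills=none; bids=[-] asks=[#4:4@96 #100:5@100 #7:3@104]
After op 10 [order #101] limit_buy(price=105, qty=5): fills=#101x#4:4@96 #101x#100:1@100; bids=[-] asks=[#100:4@100 #7:3@104]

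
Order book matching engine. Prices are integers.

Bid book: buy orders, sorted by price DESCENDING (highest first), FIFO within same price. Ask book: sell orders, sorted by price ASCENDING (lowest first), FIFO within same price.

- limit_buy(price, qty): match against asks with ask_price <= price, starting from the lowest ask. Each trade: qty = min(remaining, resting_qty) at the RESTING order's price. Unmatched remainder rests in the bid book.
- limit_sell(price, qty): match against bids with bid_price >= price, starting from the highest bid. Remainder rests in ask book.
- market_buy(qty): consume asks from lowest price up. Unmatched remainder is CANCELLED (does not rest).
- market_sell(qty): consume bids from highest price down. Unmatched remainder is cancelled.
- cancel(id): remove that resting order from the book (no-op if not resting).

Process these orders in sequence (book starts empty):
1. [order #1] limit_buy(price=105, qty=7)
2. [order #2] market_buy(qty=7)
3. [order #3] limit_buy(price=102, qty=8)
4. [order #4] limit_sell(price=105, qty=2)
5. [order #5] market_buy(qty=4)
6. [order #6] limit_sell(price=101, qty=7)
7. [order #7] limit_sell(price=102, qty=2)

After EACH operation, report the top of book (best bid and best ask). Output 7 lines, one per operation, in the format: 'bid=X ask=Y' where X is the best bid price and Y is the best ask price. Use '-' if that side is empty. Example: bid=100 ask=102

After op 1 [order #1] limit_buy(price=105, qty=7): fills=none; bids=[#1:7@105] asks=[-]
After op 2 [order #2] market_buy(qty=7): fills=none; bids=[#1:7@105] asks=[-]
After op 3 [order #3] limit_buy(price=102, qty=8): fills=none; bids=[#1:7@105 #3:8@102] asks=[-]
After op 4 [order #4] limit_sell(price=105, qty=2): fills=#1x#4:2@105; bids=[#1:5@105 #3:8@102] asks=[-]
After op 5 [order #5] market_buy(qty=4): fills=none; bids=[#1:5@105 #3:8@102] asks=[-]
After op 6 [order #6] limit_sell(price=101, qty=7): fills=#1x#6:5@105 #3x#6:2@102; bids=[#3:6@102] asks=[-]
After op 7 [order #7] limit_sell(price=102, qty=2): fills=#3x#7:2@102; bids=[#3:4@102] asks=[-]

Answer: bid=105 ask=-
bid=105 ask=-
bid=105 ask=-
bid=105 ask=-
bid=105 ask=-
bid=102 ask=-
bid=102 ask=-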